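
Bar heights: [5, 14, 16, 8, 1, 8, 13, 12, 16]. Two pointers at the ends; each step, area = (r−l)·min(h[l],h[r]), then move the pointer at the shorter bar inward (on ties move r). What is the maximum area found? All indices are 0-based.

l=0 r=8: min(5,16)*8=40 best=40 *, l++
l=1 r=8: min(14,16)*7=98 best=98 *, l++
l=2 r=8: min(16,16)*6=96 best=98, r--
l=2 r=7: min(16,12)*5=60 best=98, r--
l=2 r=6: min(16,13)*4=52 best=98, r--
l=2 r=5: min(16,8)*3=24 best=98, r--
l=2 r=4: min(16,1)*2=2 best=98, r--
l=2 r=3: min(16,8)*1=8 best=98, r--

max area = 98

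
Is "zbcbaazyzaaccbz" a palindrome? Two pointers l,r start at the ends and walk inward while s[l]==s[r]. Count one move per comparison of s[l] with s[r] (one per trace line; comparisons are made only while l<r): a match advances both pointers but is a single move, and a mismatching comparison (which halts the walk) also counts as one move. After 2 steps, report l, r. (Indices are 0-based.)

[0,14] 'z'=='z' → l++,r--
[1,13] 'b'=='b' → l++,r--

l=2, r=12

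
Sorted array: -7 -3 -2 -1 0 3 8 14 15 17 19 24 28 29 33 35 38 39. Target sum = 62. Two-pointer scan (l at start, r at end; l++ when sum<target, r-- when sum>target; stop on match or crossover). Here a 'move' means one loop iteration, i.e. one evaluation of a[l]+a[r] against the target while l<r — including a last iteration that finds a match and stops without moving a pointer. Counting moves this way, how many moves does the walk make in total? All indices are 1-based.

13 moves

[1,18] -7+39=32 <62 → l++
[2,18] -3+39=36 <62 → l++
[3,18] -2+39=37 <62 → l++
[4,18] -1+39=38 <62 → l++
[5,18] 0+39=39 <62 → l++
[6,18] 3+39=42 <62 → l++
[7,18] 8+39=47 <62 → l++
[8,18] 14+39=53 <62 → l++
[9,18] 15+39=54 <62 → l++
[10,18] 17+39=56 <62 → l++
[11,18] 19+39=58 <62 → l++
[12,18] 24+39=63 >62 → r--
[12,17] 24+38=62 → found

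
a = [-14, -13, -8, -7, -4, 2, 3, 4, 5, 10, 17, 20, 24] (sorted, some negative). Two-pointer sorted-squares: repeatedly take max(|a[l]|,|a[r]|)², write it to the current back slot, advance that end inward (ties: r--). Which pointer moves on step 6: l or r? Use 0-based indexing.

r

l=0 r=12: |-14|<=|24| out[12]=576, r--
l=0 r=11: |-14|<=|20| out[11]=400, r--
l=0 r=10: |-14|<=|17| out[10]=289, r--
l=0 r=9: |-14|>|10| out[9]=196, l++
l=1 r=9: |-13|>|10| out[8]=169, l++
l=2 r=9: |-8|<=|10| out[7]=100, r--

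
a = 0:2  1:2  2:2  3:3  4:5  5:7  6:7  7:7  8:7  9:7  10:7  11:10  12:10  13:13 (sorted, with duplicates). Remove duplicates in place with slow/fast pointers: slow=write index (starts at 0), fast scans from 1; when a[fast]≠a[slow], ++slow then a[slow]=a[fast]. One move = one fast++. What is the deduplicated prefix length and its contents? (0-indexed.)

length 6; prefix = [2, 3, 5, 7, 10, 13]

slow=0 fast=1: a[fast]=2=a[slow] dup, fast++
slow=0 fast=2: a[fast]=2=a[slow] dup, fast++
slow=0 fast=3: a[fast]=3≠a[slow]=2 write a[1]=3, slow++,fast++
slow=1 fast=4: a[fast]=5≠a[slow]=3 write a[2]=5, slow++,fast++
slow=2 fast=5: a[fast]=7≠a[slow]=5 write a[3]=7, slow++,fast++
slow=3 fast=6: a[fast]=7=a[slow] dup, fast++
slow=3 fast=7: a[fast]=7=a[slow] dup, fast++
slow=3 fast=8: a[fast]=7=a[slow] dup, fast++
slow=3 fast=9: a[fast]=7=a[slow] dup, fast++
slow=3 fast=10: a[fast]=7=a[slow] dup, fast++
slow=3 fast=11: a[fast]=10≠a[slow]=7 write a[4]=10, slow++,fast++
slow=4 fast=12: a[fast]=10=a[slow] dup, fast++
slow=4 fast=13: a[fast]=13≠a[slow]=10 write a[5]=13, slow++,fast++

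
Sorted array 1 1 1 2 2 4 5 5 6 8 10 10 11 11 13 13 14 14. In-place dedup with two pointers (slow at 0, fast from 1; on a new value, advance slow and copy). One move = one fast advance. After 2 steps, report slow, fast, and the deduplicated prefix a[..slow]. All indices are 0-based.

slow=0, fast=3, prefix=[1]

(s=0,f=1) a[fast]=1=a[slow] dup → fast++
(s=0,f=2) a[fast]=1=a[slow] dup → fast++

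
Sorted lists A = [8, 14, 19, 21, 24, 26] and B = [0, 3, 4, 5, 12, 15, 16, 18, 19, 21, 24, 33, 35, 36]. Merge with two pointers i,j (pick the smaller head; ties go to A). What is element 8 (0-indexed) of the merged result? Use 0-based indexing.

i=0 j=0: A[i]=8>B[j]=0 take 0, j++
i=0 j=1: A[i]=8>B[j]=3 take 3, j++
i=0 j=2: A[i]=8>B[j]=4 take 4, j++
i=0 j=3: A[i]=8>B[j]=5 take 5, j++
i=0 j=4: A[i]=8<=B[j]=12 take 8, i++
i=1 j=4: A[i]=14>B[j]=12 take 12, j++
i=1 j=5: A[i]=14<=B[j]=15 take 14, i++
i=2 j=5: A[i]=19>B[j]=15 take 15, j++
i=2 j=6: A[i]=19>B[j]=16 take 16, j++
i=2 j=7: A[i]=19>B[j]=18 take 18, j++
i=2 j=8: A[i]=19<=B[j]=19 take 19, i++
i=3 j=8: A[i]=21>B[j]=19 take 19, j++
i=3 j=9: A[i]=21<=B[j]=21 take 21, i++
i=4 j=9: A[i]=24>B[j]=21 take 21, j++
i=4 j=10: A[i]=24<=B[j]=24 take 24, i++
i=5 j=10: A[i]=26>B[j]=24 take 24, j++
i=5 j=11: A[i]=26<=B[j]=33 take 26, i++
i=6 j=11: A done, take B[j]=33, j++
i=6 j=12: A done, take B[j]=35, j++
i=6 j=13: A done, take B[j]=36, j++

merged[8] = 16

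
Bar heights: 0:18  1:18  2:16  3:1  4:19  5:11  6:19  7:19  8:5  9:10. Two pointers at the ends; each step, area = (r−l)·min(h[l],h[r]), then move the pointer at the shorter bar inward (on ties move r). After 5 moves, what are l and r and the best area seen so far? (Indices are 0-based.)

l=3, r=7, best area=126

l=0 r=9: min(18,10)*9=90 best=90 *, r--
l=0 r=8: min(18,5)*8=40 best=90, r--
l=0 r=7: min(18,19)*7=126 best=126 *, l++
l=1 r=7: min(18,19)*6=108 best=126, l++
l=2 r=7: min(16,19)*5=80 best=126, l++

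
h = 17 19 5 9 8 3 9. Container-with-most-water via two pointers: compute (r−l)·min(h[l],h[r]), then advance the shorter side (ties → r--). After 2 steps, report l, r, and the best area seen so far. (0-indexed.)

l=0, r=4, best area=54

[0,6] min(17,9)*6=54 best=54 * → r--
[0,5] min(17,3)*5=15 best=54 → r--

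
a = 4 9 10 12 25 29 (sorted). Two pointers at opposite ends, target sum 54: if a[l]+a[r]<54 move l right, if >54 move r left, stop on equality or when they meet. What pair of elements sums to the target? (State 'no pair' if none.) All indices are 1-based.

l=1 r=6: 4+29=33 <54, l++
l=2 r=6: 9+29=38 <54, l++
l=3 r=6: 10+29=39 <54, l++
l=4 r=6: 12+29=41 <54, l++
l=5 r=6: 25+29=54, found

(25, 29)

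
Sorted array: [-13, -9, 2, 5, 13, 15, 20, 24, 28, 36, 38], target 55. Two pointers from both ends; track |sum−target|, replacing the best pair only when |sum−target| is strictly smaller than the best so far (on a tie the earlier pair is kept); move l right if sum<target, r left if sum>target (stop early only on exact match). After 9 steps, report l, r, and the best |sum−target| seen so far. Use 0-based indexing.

[0,10] -13+38=25 d=30 * → l++
[1,10] -9+38=29 d=26 * → l++
[2,10] 2+38=40 d=15 * → l++
[3,10] 5+38=43 d=12 * → l++
[4,10] 13+38=51 d=4 * → l++
[5,10] 15+38=53 d=2 * → l++
[6,10] 20+38=58 d=3 → r--
[6,9] 20+36=56 d=1 * → r--
[6,8] 20+28=48 d=7 → l++

l=7, r=8, best |Δ|=1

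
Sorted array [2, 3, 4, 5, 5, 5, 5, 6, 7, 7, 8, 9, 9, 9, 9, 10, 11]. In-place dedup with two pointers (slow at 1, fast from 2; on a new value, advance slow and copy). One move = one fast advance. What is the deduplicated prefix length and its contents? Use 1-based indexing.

(s=1,f=2) a[fast]=3≠a[slow]=2 write a[2]=3 → slow++,fast++
(s=2,f=3) a[fast]=4≠a[slow]=3 write a[3]=4 → slow++,fast++
(s=3,f=4) a[fast]=5≠a[slow]=4 write a[4]=5 → slow++,fast++
(s=4,f=5) a[fast]=5=a[slow] dup → fast++
(s=4,f=6) a[fast]=5=a[slow] dup → fast++
(s=4,f=7) a[fast]=5=a[slow] dup → fast++
(s=4,f=8) a[fast]=6≠a[slow]=5 write a[5]=6 → slow++,fast++
(s=5,f=9) a[fast]=7≠a[slow]=6 write a[6]=7 → slow++,fast++
(s=6,f=10) a[fast]=7=a[slow] dup → fast++
(s=6,f=11) a[fast]=8≠a[slow]=7 write a[7]=8 → slow++,fast++
(s=7,f=12) a[fast]=9≠a[slow]=8 write a[8]=9 → slow++,fast++
(s=8,f=13) a[fast]=9=a[slow] dup → fast++
(s=8,f=14) a[fast]=9=a[slow] dup → fast++
(s=8,f=15) a[fast]=9=a[slow] dup → fast++
(s=8,f=16) a[fast]=10≠a[slow]=9 write a[9]=10 → slow++,fast++
(s=9,f=17) a[fast]=11≠a[slow]=10 write a[10]=11 → slow++,fast++

length 10; prefix = [2, 3, 4, 5, 6, 7, 8, 9, 10, 11]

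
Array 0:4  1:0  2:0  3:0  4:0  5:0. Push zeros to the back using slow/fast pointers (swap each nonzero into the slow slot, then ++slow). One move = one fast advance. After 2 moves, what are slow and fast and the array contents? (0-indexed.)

(s=0,f=0) a[fast]=4≠0 swap→a[0]=4 → slow++,fast++
(s=1,f=1) a[fast]=0 → fast++

slow=1, fast=2, a=[4, 0, 0, 0, 0, 0]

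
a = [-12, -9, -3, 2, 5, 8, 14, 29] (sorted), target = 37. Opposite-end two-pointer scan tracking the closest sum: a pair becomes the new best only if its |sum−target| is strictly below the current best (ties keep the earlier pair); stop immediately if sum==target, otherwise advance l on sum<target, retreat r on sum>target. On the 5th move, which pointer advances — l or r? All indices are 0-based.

l

l=0 r=7: -12+29=17 d=20 *, l++
l=1 r=7: -9+29=20 d=17 *, l++
l=2 r=7: -3+29=26 d=11 *, l++
l=3 r=7: 2+29=31 d=6 *, l++
l=4 r=7: 5+29=34 d=3 *, l++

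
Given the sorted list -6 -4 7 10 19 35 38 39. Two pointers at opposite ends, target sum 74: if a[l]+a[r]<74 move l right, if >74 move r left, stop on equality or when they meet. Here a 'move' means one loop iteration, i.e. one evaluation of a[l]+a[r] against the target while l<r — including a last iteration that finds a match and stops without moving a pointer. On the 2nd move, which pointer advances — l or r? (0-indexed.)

l=0 r=7: -6+39=33 <74, l++
l=1 r=7: -4+39=35 <74, l++

l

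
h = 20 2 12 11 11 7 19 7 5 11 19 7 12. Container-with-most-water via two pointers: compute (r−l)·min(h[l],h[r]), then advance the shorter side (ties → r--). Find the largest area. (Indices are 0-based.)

max area = 190

l=0 r=12: min(20,12)*12=144 best=144 *, r--
l=0 r=11: min(20,7)*11=77 best=144, r--
l=0 r=10: min(20,19)*10=190 best=190 *, r--
l=0 r=9: min(20,11)*9=99 best=190, r--
l=0 r=8: min(20,5)*8=40 best=190, r--
l=0 r=7: min(20,7)*7=49 best=190, r--
l=0 r=6: min(20,19)*6=114 best=190, r--
l=0 r=5: min(20,7)*5=35 best=190, r--
l=0 r=4: min(20,11)*4=44 best=190, r--
l=0 r=3: min(20,11)*3=33 best=190, r--
l=0 r=2: min(20,12)*2=24 best=190, r--
l=0 r=1: min(20,2)*1=2 best=190, r--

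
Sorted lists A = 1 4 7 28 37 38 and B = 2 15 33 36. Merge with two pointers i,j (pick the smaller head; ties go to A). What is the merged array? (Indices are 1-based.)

i=1 j=1: A[i]=1<=B[j]=2 take 1, i++
i=2 j=1: A[i]=4>B[j]=2 take 2, j++
i=2 j=2: A[i]=4<=B[j]=15 take 4, i++
i=3 j=2: A[i]=7<=B[j]=15 take 7, i++
i=4 j=2: A[i]=28>B[j]=15 take 15, j++
i=4 j=3: A[i]=28<=B[j]=33 take 28, i++
i=5 j=3: A[i]=37>B[j]=33 take 33, j++
i=5 j=4: A[i]=37>B[j]=36 take 36, j++
i=5 j=5: B done, take A[i]=37, i++
i=6 j=5: B done, take A[i]=38, i++

[1, 2, 4, 7, 15, 28, 33, 36, 37, 38]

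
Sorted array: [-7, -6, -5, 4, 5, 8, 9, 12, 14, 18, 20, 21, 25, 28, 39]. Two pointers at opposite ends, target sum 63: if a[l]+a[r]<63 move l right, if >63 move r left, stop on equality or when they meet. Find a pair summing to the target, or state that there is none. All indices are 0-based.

no pair

[0,14] -7+39=32 <63 → l++
[1,14] -6+39=33 <63 → l++
[2,14] -5+39=34 <63 → l++
[3,14] 4+39=43 <63 → l++
[4,14] 5+39=44 <63 → l++
[5,14] 8+39=47 <63 → l++
[6,14] 9+39=48 <63 → l++
[7,14] 12+39=51 <63 → l++
[8,14] 14+39=53 <63 → l++
[9,14] 18+39=57 <63 → l++
[10,14] 20+39=59 <63 → l++
[11,14] 21+39=60 <63 → l++
[12,14] 25+39=64 >63 → r--
[12,13] 25+28=53 <63 → l++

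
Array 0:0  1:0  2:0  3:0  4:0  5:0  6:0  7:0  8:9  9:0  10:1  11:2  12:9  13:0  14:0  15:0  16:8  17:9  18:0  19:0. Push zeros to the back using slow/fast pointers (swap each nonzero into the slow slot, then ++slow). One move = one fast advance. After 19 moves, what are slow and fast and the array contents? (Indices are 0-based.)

slow=0 fast=0: a[fast]=0, fast++
slow=0 fast=1: a[fast]=0, fast++
slow=0 fast=2: a[fast]=0, fast++
slow=0 fast=3: a[fast]=0, fast++
slow=0 fast=4: a[fast]=0, fast++
slow=0 fast=5: a[fast]=0, fast++
slow=0 fast=6: a[fast]=0, fast++
slow=0 fast=7: a[fast]=0, fast++
slow=0 fast=8: a[fast]=9≠0 swap→a[0]=9, slow++,fast++
slow=1 fast=9: a[fast]=0, fast++
slow=1 fast=10: a[fast]=1≠0 swap→a[1]=1, slow++,fast++
slow=2 fast=11: a[fast]=2≠0 swap→a[2]=2, slow++,fast++
slow=3 fast=12: a[fast]=9≠0 swap→a[3]=9, slow++,fast++
slow=4 fast=13: a[fast]=0, fast++
slow=4 fast=14: a[fast]=0, fast++
slow=4 fast=15: a[fast]=0, fast++
slow=4 fast=16: a[fast]=8≠0 swap→a[4]=8, slow++,fast++
slow=5 fast=17: a[fast]=9≠0 swap→a[5]=9, slow++,fast++
slow=6 fast=18: a[fast]=0, fast++

slow=6, fast=19, a=[9, 1, 2, 9, 8, 9, 0, 0, 0, 0, 0, 0, 0, 0, 0, 0, 0, 0, 0, 0]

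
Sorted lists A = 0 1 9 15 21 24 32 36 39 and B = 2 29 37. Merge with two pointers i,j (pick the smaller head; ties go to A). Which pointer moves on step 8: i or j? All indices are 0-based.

j

[i=0,j=0] A[i]=0<=B[j]=2 take 0 → i++
[i=1,j=0] A[i]=1<=B[j]=2 take 1 → i++
[i=2,j=0] A[i]=9>B[j]=2 take 2 → j++
[i=2,j=1] A[i]=9<=B[j]=29 take 9 → i++
[i=3,j=1] A[i]=15<=B[j]=29 take 15 → i++
[i=4,j=1] A[i]=21<=B[j]=29 take 21 → i++
[i=5,j=1] A[i]=24<=B[j]=29 take 24 → i++
[i=6,j=1] A[i]=32>B[j]=29 take 29 → j++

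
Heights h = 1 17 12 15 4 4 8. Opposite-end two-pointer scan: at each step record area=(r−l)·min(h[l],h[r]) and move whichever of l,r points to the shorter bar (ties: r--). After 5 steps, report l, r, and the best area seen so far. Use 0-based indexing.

[0,6] min(1,8)*6=6 best=6 * → l++
[1,6] min(17,8)*5=40 best=40 * → r--
[1,5] min(17,4)*4=16 best=40 → r--
[1,4] min(17,4)*3=12 best=40 → r--
[1,3] min(17,15)*2=30 best=40 → r--

l=1, r=2, best area=40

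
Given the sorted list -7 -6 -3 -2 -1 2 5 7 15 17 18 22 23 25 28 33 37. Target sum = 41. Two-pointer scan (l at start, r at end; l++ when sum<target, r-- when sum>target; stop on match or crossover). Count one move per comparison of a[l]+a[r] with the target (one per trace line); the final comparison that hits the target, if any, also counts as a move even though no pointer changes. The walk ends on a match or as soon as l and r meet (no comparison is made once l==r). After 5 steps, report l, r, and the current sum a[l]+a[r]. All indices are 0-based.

[0,16] -7+37=30 <41 → l++
[1,16] -6+37=31 <41 → l++
[2,16] -3+37=34 <41 → l++
[3,16] -2+37=35 <41 → l++
[4,16] -1+37=36 <41 → l++

l=5, r=16, sum=39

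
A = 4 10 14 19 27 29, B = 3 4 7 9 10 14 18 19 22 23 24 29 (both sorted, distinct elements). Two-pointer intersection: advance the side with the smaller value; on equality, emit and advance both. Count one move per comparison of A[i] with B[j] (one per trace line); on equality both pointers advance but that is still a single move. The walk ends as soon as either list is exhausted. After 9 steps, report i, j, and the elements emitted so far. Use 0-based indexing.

i=0 j=0: 4>3, j++
i=0 j=1: 4==4 emit, i++,j++
i=1 j=2: 10>7, j++
i=1 j=3: 10>9, j++
i=1 j=4: 10==10 emit, i++,j++
i=2 j=5: 14==14 emit, i++,j++
i=3 j=6: 19>18, j++
i=3 j=7: 19==19 emit, i++,j++
i=4 j=8: 27>22, j++

i=4, j=9, emitted=[4, 10, 14, 19]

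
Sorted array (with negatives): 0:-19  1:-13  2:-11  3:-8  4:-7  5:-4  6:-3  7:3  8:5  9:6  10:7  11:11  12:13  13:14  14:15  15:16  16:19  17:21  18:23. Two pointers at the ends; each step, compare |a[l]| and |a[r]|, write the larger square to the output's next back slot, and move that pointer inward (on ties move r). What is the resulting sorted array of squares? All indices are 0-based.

[9, 9, 16, 25, 36, 49, 49, 64, 121, 121, 169, 169, 196, 225, 256, 361, 361, 441, 529]

[0,18] |-19|<=|23| out[18]=529 → r--
[0,17] |-19|<=|21| out[17]=441 → r--
[0,16] |-19|<=|19| out[16]=361 → r--
[0,15] |-19|>|16| out[15]=361 → l++
[1,15] |-13|<=|16| out[14]=256 → r--
[1,14] |-13|<=|15| out[13]=225 → r--
[1,13] |-13|<=|14| out[12]=196 → r--
[1,12] |-13|<=|13| out[11]=169 → r--
[1,11] |-13|>|11| out[10]=169 → l++
[2,11] |-11|<=|11| out[9]=121 → r--
[2,10] |-11|>|7| out[8]=121 → l++
[3,10] |-8|>|7| out[7]=64 → l++
[4,10] |-7|<=|7| out[6]=49 → r--
[4,9] |-7|>|6| out[5]=49 → l++
[5,9] |-4|<=|6| out[4]=36 → r--
[5,8] |-4|<=|5| out[3]=25 → r--
[5,7] |-4|>|3| out[2]=16 → l++
[6,7] |-3|<=|3| out[1]=9 → r--
[6,6] |-3|<=|-3| out[0]=9 → r--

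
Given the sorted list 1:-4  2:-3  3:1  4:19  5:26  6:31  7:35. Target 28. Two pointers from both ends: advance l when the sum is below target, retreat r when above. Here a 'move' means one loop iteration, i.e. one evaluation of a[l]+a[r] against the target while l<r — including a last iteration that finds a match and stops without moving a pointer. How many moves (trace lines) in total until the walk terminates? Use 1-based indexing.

[1,7] -4+35=31 >28 → r--
[1,6] -4+31=27 <28 → l++
[2,6] -3+31=28 → found

3 moves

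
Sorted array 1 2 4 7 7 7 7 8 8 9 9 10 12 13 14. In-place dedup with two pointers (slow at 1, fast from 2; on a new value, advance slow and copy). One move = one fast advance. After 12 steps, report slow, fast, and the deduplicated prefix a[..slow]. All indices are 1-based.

slow=1 fast=2: a[fast]=2≠a[slow]=1 write a[2]=2, slow++,fast++
slow=2 fast=3: a[fast]=4≠a[slow]=2 write a[3]=4, slow++,fast++
slow=3 fast=4: a[fast]=7≠a[slow]=4 write a[4]=7, slow++,fast++
slow=4 fast=5: a[fast]=7=a[slow] dup, fast++
slow=4 fast=6: a[fast]=7=a[slow] dup, fast++
slow=4 fast=7: a[fast]=7=a[slow] dup, fast++
slow=4 fast=8: a[fast]=8≠a[slow]=7 write a[5]=8, slow++,fast++
slow=5 fast=9: a[fast]=8=a[slow] dup, fast++
slow=5 fast=10: a[fast]=9≠a[slow]=8 write a[6]=9, slow++,fast++
slow=6 fast=11: a[fast]=9=a[slow] dup, fast++
slow=6 fast=12: a[fast]=10≠a[slow]=9 write a[7]=10, slow++,fast++
slow=7 fast=13: a[fast]=12≠a[slow]=10 write a[8]=12, slow++,fast++

slow=8, fast=14, prefix=[1, 2, 4, 7, 8, 9, 10, 12]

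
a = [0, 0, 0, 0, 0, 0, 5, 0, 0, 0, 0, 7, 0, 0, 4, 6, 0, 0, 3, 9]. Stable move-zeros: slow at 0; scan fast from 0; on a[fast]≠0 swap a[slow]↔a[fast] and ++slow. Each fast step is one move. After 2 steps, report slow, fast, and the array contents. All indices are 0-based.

slow=0, fast=2, a=[0, 0, 0, 0, 0, 0, 5, 0, 0, 0, 0, 7, 0, 0, 4, 6, 0, 0, 3, 9]

slow=0 fast=0: a[fast]=0, fast++
slow=0 fast=1: a[fast]=0, fast++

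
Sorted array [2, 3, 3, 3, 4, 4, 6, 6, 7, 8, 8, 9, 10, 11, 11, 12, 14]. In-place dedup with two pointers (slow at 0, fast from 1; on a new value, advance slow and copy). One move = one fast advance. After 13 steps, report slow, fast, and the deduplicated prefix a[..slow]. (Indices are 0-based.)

slow=0 fast=1: a[fast]=3≠a[slow]=2 write a[1]=3, slow++,fast++
slow=1 fast=2: a[fast]=3=a[slow] dup, fast++
slow=1 fast=3: a[fast]=3=a[slow] dup, fast++
slow=1 fast=4: a[fast]=4≠a[slow]=3 write a[2]=4, slow++,fast++
slow=2 fast=5: a[fast]=4=a[slow] dup, fast++
slow=2 fast=6: a[fast]=6≠a[slow]=4 write a[3]=6, slow++,fast++
slow=3 fast=7: a[fast]=6=a[slow] dup, fast++
slow=3 fast=8: a[fast]=7≠a[slow]=6 write a[4]=7, slow++,fast++
slow=4 fast=9: a[fast]=8≠a[slow]=7 write a[5]=8, slow++,fast++
slow=5 fast=10: a[fast]=8=a[slow] dup, fast++
slow=5 fast=11: a[fast]=9≠a[slow]=8 write a[6]=9, slow++,fast++
slow=6 fast=12: a[fast]=10≠a[slow]=9 write a[7]=10, slow++,fast++
slow=7 fast=13: a[fast]=11≠a[slow]=10 write a[8]=11, slow++,fast++

slow=8, fast=14, prefix=[2, 3, 4, 6, 7, 8, 9, 10, 11]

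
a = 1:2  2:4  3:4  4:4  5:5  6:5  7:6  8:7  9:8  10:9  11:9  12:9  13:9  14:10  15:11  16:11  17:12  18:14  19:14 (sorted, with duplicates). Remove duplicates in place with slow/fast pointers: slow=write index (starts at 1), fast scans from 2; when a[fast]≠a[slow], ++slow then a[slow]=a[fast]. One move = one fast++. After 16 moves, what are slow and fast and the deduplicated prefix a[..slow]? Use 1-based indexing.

(s=1,f=2) a[fast]=4≠a[slow]=2 write a[2]=4 → slow++,fast++
(s=2,f=3) a[fast]=4=a[slow] dup → fast++
(s=2,f=4) a[fast]=4=a[slow] dup → fast++
(s=2,f=5) a[fast]=5≠a[slow]=4 write a[3]=5 → slow++,fast++
(s=3,f=6) a[fast]=5=a[slow] dup → fast++
(s=3,f=7) a[fast]=6≠a[slow]=5 write a[4]=6 → slow++,fast++
(s=4,f=8) a[fast]=7≠a[slow]=6 write a[5]=7 → slow++,fast++
(s=5,f=9) a[fast]=8≠a[slow]=7 write a[6]=8 → slow++,fast++
(s=6,f=10) a[fast]=9≠a[slow]=8 write a[7]=9 → slow++,fast++
(s=7,f=11) a[fast]=9=a[slow] dup → fast++
(s=7,f=12) a[fast]=9=a[slow] dup → fast++
(s=7,f=13) a[fast]=9=a[slow] dup → fast++
(s=7,f=14) a[fast]=10≠a[slow]=9 write a[8]=10 → slow++,fast++
(s=8,f=15) a[fast]=11≠a[slow]=10 write a[9]=11 → slow++,fast++
(s=9,f=16) a[fast]=11=a[slow] dup → fast++
(s=9,f=17) a[fast]=12≠a[slow]=11 write a[10]=12 → slow++,fast++

slow=10, fast=18, prefix=[2, 4, 5, 6, 7, 8, 9, 10, 11, 12]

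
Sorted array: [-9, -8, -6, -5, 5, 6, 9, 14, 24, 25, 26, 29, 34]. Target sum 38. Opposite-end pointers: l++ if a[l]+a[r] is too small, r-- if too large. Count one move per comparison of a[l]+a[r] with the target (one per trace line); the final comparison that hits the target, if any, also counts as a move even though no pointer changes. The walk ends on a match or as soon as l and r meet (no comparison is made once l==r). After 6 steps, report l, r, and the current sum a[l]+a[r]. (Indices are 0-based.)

[0,12] -9+34=25 <38 → l++
[1,12] -8+34=26 <38 → l++
[2,12] -6+34=28 <38 → l++
[3,12] -5+34=29 <38 → l++
[4,12] 5+34=39 >38 → r--
[4,11] 5+29=34 <38 → l++

l=5, r=11, sum=35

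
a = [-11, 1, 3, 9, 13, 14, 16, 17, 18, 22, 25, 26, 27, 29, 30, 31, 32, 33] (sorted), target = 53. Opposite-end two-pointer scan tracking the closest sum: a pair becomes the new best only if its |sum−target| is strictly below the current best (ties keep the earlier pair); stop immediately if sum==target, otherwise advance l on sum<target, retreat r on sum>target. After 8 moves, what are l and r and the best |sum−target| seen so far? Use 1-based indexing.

l=9, r=18, best |Δ|=3

l=1 r=18: -11+33=22 d=31 *, l++
l=2 r=18: 1+33=34 d=19 *, l++
l=3 r=18: 3+33=36 d=17 *, l++
l=4 r=18: 9+33=42 d=11 *, l++
l=5 r=18: 13+33=46 d=7 *, l++
l=6 r=18: 14+33=47 d=6 *, l++
l=7 r=18: 16+33=49 d=4 *, l++
l=8 r=18: 17+33=50 d=3 *, l++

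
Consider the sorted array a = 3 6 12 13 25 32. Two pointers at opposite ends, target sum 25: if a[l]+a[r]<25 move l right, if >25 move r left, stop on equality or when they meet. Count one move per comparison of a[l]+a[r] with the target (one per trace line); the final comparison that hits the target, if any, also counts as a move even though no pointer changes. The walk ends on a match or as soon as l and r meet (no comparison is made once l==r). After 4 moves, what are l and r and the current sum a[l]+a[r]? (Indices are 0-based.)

l=2, r=3, sum=25

l=0 r=5: 3+32=35 >25, r--
l=0 r=4: 3+25=28 >25, r--
l=0 r=3: 3+13=16 <25, l++
l=1 r=3: 6+13=19 <25, l++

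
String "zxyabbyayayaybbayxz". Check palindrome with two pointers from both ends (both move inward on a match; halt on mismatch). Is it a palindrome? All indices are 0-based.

palindrome

[0,18] 'z'=='z' → l++,r--
[1,17] 'x'=='x' → l++,r--
[2,16] 'y'=='y' → l++,r--
[3,15] 'a'=='a' → l++,r--
[4,14] 'b'=='b' → l++,r--
[5,13] 'b'=='b' → l++,r--
[6,12] 'y'=='y' → l++,r--
[7,11] 'a'=='a' → l++,r--
[8,10] 'y'=='y' → l++,r--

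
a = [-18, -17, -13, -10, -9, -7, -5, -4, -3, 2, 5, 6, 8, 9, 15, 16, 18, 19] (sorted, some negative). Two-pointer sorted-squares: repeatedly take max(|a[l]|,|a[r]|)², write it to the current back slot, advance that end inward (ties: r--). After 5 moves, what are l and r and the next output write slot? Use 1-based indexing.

l=3, r=15, next write slot=13

l=1 r=18: |-18|<=|19| out[18]=361, r--
l=1 r=17: |-18|<=|18| out[17]=324, r--
l=1 r=16: |-18|>|16| out[16]=324, l++
l=2 r=16: |-17|>|16| out[15]=289, l++
l=3 r=16: |-13|<=|16| out[14]=256, r--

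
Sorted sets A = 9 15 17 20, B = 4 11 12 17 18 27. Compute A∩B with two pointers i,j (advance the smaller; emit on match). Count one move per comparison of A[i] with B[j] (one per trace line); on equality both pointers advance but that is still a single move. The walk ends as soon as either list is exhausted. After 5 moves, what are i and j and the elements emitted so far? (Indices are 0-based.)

[i=0,j=0] 9>4 → j++
[i=0,j=1] 9<11 → i++
[i=1,j=1] 15>11 → j++
[i=1,j=2] 15>12 → j++
[i=1,j=3] 15<17 → i++

i=2, j=3, emitted=[]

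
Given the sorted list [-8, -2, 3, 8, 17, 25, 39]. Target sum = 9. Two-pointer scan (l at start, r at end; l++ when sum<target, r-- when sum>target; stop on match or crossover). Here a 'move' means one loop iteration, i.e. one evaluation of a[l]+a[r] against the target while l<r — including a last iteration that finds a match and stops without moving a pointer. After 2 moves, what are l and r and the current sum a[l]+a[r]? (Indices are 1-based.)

l=1, r=5, sum=9

[1,7] -8+39=31 >9 → r--
[1,6] -8+25=17 >9 → r--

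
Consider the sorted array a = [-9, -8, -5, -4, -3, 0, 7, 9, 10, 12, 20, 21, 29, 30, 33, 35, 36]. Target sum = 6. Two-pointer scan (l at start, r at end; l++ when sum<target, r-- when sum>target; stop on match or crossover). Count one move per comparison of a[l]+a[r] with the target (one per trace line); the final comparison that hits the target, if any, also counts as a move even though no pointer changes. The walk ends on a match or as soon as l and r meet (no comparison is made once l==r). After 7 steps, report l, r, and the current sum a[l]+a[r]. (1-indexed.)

l=1 r=17: -9+36=27 >6, r--
l=1 r=16: -9+35=26 >6, r--
l=1 r=15: -9+33=24 >6, r--
l=1 r=14: -9+30=21 >6, r--
l=1 r=13: -9+29=20 >6, r--
l=1 r=12: -9+21=12 >6, r--
l=1 r=11: -9+20=11 >6, r--

l=1, r=10, sum=3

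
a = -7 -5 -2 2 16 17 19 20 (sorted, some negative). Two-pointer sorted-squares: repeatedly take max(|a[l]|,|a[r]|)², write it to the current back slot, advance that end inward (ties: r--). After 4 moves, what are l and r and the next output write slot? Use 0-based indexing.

l=0 r=7: |-7|<=|20| out[7]=400, r--
l=0 r=6: |-7|<=|19| out[6]=361, r--
l=0 r=5: |-7|<=|17| out[5]=289, r--
l=0 r=4: |-7|<=|16| out[4]=256, r--

l=0, r=3, next write slot=3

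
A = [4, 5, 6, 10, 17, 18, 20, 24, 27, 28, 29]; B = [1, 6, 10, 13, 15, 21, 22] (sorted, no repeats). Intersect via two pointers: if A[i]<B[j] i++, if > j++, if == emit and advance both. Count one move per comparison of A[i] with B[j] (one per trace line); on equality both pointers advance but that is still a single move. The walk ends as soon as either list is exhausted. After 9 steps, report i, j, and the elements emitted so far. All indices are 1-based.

[i=1,j=1] 4>1 → j++
[i=1,j=2] 4<6 → i++
[i=2,j=2] 5<6 → i++
[i=3,j=2] 6==6 emit → i++,j++
[i=4,j=3] 10==10 emit → i++,j++
[i=5,j=4] 17>13 → j++
[i=5,j=5] 17>15 → j++
[i=5,j=6] 17<21 → i++
[i=6,j=6] 18<21 → i++

i=7, j=6, emitted=[6, 10]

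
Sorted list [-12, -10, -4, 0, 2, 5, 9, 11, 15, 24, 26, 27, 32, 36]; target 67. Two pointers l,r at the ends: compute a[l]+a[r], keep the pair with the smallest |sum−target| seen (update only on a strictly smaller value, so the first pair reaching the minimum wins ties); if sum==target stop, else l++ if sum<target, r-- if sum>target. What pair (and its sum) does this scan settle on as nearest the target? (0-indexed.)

pair (32, 36) with sum 68 (|Δ|=1)

l=0 r=13: -12+36=24 d=43 *, l++
l=1 r=13: -10+36=26 d=41 *, l++
l=2 r=13: -4+36=32 d=35 *, l++
l=3 r=13: 0+36=36 d=31 *, l++
l=4 r=13: 2+36=38 d=29 *, l++
l=5 r=13: 5+36=41 d=26 *, l++
l=6 r=13: 9+36=45 d=22 *, l++
l=7 r=13: 11+36=47 d=20 *, l++
l=8 r=13: 15+36=51 d=16 *, l++
l=9 r=13: 24+36=60 d=7 *, l++
l=10 r=13: 26+36=62 d=5 *, l++
l=11 r=13: 27+36=63 d=4 *, l++
l=12 r=13: 32+36=68 d=1 *, r--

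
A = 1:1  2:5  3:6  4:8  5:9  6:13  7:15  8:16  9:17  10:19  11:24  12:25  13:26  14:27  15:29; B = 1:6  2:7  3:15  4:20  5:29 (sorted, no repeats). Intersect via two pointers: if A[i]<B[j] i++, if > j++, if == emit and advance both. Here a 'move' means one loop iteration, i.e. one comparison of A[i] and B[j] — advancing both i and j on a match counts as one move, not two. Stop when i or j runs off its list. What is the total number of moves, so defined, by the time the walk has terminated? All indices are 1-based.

[i=1,j=1] 1<6 → i++
[i=2,j=1] 5<6 → i++
[i=3,j=1] 6==6 emit → i++,j++
[i=4,j=2] 8>7 → j++
[i=4,j=3] 8<15 → i++
[i=5,j=3] 9<15 → i++
[i=6,j=3] 13<15 → i++
[i=7,j=3] 15==15 emit → i++,j++
[i=8,j=4] 16<20 → i++
[i=9,j=4] 17<20 → i++
[i=10,j=4] 19<20 → i++
[i=11,j=4] 24>20 → j++
[i=11,j=5] 24<29 → i++
[i=12,j=5] 25<29 → i++
[i=13,j=5] 26<29 → i++
[i=14,j=5] 27<29 → i++
[i=15,j=5] 29==29 emit → i++,j++

17 moves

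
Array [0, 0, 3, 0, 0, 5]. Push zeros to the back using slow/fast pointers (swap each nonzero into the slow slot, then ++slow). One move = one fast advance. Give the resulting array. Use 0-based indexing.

[3, 5, 0, 0, 0, 0]

slow=0 fast=0: a[fast]=0, fast++
slow=0 fast=1: a[fast]=0, fast++
slow=0 fast=2: a[fast]=3≠0 swap→a[0]=3, slow++,fast++
slow=1 fast=3: a[fast]=0, fast++
slow=1 fast=4: a[fast]=0, fast++
slow=1 fast=5: a[fast]=5≠0 swap→a[1]=5, slow++,fast++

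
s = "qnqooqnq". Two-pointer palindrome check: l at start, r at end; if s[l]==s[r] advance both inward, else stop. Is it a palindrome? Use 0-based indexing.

l=0 r=7: 'q'=='q', l++,r--
l=1 r=6: 'n'=='n', l++,r--
l=2 r=5: 'q'=='q', l++,r--
l=3 r=4: 'o'=='o', l++,r--

palindrome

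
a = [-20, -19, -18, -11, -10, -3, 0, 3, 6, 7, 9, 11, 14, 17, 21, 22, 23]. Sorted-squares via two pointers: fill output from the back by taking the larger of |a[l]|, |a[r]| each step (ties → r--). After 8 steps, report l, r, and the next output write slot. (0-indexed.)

l=3, r=11, next write slot=8

[0,16] |-20|<=|23| out[16]=529 → r--
[0,15] |-20|<=|22| out[15]=484 → r--
[0,14] |-20|<=|21| out[14]=441 → r--
[0,13] |-20|>|17| out[13]=400 → l++
[1,13] |-19|>|17| out[12]=361 → l++
[2,13] |-18|>|17| out[11]=324 → l++
[3,13] |-11|<=|17| out[10]=289 → r--
[3,12] |-11|<=|14| out[9]=196 → r--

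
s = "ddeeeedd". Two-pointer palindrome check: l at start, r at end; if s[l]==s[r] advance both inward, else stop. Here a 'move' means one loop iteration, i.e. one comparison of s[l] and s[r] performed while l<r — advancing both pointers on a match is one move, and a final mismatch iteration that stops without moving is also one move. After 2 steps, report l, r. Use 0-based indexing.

[0,7] 'd'=='d' → l++,r--
[1,6] 'd'=='d' → l++,r--

l=2, r=5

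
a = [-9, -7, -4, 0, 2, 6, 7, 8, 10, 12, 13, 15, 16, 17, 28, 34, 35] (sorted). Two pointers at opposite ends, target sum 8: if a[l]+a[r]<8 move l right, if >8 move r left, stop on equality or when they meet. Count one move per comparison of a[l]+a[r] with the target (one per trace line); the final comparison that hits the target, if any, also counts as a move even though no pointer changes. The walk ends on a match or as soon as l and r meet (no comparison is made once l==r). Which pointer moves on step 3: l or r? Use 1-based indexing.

r

l=1 r=17: -9+35=26 >8, r--
l=1 r=16: -9+34=25 >8, r--
l=1 r=15: -9+28=19 >8, r--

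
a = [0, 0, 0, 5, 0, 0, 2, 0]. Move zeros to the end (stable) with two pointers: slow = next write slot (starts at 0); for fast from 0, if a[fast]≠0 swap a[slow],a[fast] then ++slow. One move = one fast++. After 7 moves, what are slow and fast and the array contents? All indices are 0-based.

slow=2, fast=7, a=[5, 2, 0, 0, 0, 0, 0, 0]

(s=0,f=0) a[fast]=0 → fast++
(s=0,f=1) a[fast]=0 → fast++
(s=0,f=2) a[fast]=0 → fast++
(s=0,f=3) a[fast]=5≠0 swap→a[0]=5 → slow++,fast++
(s=1,f=4) a[fast]=0 → fast++
(s=1,f=5) a[fast]=0 → fast++
(s=1,f=6) a[fast]=2≠0 swap→a[1]=2 → slow++,fast++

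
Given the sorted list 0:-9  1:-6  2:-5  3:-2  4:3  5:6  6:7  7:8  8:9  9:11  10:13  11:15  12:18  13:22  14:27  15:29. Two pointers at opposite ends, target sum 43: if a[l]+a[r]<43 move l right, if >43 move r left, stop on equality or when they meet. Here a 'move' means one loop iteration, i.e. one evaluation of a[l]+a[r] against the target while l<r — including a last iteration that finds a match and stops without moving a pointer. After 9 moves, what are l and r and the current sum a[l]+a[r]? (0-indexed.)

l=9, r=15, sum=40

l=0 r=15: -9+29=20 <43, l++
l=1 r=15: -6+29=23 <43, l++
l=2 r=15: -5+29=24 <43, l++
l=3 r=15: -2+29=27 <43, l++
l=4 r=15: 3+29=32 <43, l++
l=5 r=15: 6+29=35 <43, l++
l=6 r=15: 7+29=36 <43, l++
l=7 r=15: 8+29=37 <43, l++
l=8 r=15: 9+29=38 <43, l++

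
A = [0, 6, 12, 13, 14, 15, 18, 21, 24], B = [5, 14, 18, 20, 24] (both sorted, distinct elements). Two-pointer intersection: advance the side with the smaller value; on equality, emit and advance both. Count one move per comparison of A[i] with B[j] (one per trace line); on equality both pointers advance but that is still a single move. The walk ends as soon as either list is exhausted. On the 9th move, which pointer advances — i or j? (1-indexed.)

j

[i=1,j=1] 0<5 → i++
[i=2,j=1] 6>5 → j++
[i=2,j=2] 6<14 → i++
[i=3,j=2] 12<14 → i++
[i=4,j=2] 13<14 → i++
[i=5,j=2] 14==14 emit → i++,j++
[i=6,j=3] 15<18 → i++
[i=7,j=3] 18==18 emit → i++,j++
[i=8,j=4] 21>20 → j++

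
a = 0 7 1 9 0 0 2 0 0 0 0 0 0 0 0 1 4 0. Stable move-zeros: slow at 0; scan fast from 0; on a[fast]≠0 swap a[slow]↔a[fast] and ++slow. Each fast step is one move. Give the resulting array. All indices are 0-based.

(s=0,f=0) a[fast]=0 → fast++
(s=0,f=1) a[fast]=7≠0 swap→a[0]=7 → slow++,fast++
(s=1,f=2) a[fast]=1≠0 swap→a[1]=1 → slow++,fast++
(s=2,f=3) a[fast]=9≠0 swap→a[2]=9 → slow++,fast++
(s=3,f=4) a[fast]=0 → fast++
(s=3,f=5) a[fast]=0 → fast++
(s=3,f=6) a[fast]=2≠0 swap→a[3]=2 → slow++,fast++
(s=4,f=7) a[fast]=0 → fast++
(s=4,f=8) a[fast]=0 → fast++
(s=4,f=9) a[fast]=0 → fast++
(s=4,f=10) a[fast]=0 → fast++
(s=4,f=11) a[fast]=0 → fast++
(s=4,f=12) a[fast]=0 → fast++
(s=4,f=13) a[fast]=0 → fast++
(s=4,f=14) a[fast]=0 → fast++
(s=4,f=15) a[fast]=1≠0 swap→a[4]=1 → slow++,fast++
(s=5,f=16) a[fast]=4≠0 swap→a[5]=4 → slow++,fast++
(s=6,f=17) a[fast]=0 → fast++

[7, 1, 9, 2, 1, 4, 0, 0, 0, 0, 0, 0, 0, 0, 0, 0, 0, 0]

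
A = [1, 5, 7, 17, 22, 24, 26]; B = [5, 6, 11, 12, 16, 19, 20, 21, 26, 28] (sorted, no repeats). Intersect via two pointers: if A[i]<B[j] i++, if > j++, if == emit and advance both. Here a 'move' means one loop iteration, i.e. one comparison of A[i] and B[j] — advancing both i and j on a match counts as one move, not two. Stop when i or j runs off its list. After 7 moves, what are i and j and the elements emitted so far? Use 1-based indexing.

i=4, j=6, emitted=[5]

i=1 j=1: 1<5, i++
i=2 j=1: 5==5 emit, i++,j++
i=3 j=2: 7>6, j++
i=3 j=3: 7<11, i++
i=4 j=3: 17>11, j++
i=4 j=4: 17>12, j++
i=4 j=5: 17>16, j++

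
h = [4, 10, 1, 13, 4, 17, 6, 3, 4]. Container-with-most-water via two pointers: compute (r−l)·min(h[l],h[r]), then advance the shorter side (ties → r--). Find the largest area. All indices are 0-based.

max area = 40

[0,8] min(4,4)*8=32 best=32 * → r--
[0,7] min(4,3)*7=21 best=32 → r--
[0,6] min(4,6)*6=24 best=32 → l++
[1,6] min(10,6)*5=30 best=32 → r--
[1,5] min(10,17)*4=40 best=40 * → l++
[2,5] min(1,17)*3=3 best=40 → l++
[3,5] min(13,17)*2=26 best=40 → l++
[4,5] min(4,17)*1=4 best=40 → l++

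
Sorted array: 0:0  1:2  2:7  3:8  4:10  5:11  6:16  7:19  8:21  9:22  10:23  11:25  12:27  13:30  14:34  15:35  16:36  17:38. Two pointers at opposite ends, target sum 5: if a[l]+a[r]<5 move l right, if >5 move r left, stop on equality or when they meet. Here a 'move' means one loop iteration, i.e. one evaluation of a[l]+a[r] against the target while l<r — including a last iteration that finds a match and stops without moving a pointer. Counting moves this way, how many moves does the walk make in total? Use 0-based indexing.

[0,17] 0+38=38 >5 → r--
[0,16] 0+36=36 >5 → r--
[0,15] 0+35=35 >5 → r--
[0,14] 0+34=34 >5 → r--
[0,13] 0+30=30 >5 → r--
[0,12] 0+27=27 >5 → r--
[0,11] 0+25=25 >5 → r--
[0,10] 0+23=23 >5 → r--
[0,9] 0+22=22 >5 → r--
[0,8] 0+21=21 >5 → r--
[0,7] 0+19=19 >5 → r--
[0,6] 0+16=16 >5 → r--
[0,5] 0+11=11 >5 → r--
[0,4] 0+10=10 >5 → r--
[0,3] 0+8=8 >5 → r--
[0,2] 0+7=7 >5 → r--
[0,1] 0+2=2 <5 → l++

17 moves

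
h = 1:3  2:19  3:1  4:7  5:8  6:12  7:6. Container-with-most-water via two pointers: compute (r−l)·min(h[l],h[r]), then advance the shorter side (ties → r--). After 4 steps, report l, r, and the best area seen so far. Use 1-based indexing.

l=1 r=7: min(3,6)*6=18 best=18 *, l++
l=2 r=7: min(19,6)*5=30 best=30 *, r--
l=2 r=6: min(19,12)*4=48 best=48 *, r--
l=2 r=5: min(19,8)*3=24 best=48, r--

l=2, r=4, best area=48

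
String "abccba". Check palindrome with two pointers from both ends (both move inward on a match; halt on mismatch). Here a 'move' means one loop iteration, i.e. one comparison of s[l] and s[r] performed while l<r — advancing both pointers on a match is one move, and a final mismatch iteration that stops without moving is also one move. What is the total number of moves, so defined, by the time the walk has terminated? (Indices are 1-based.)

3 moves

[1,6] 'a'=='a' → l++,r--
[2,5] 'b'=='b' → l++,r--
[3,4] 'c'=='c' → l++,r--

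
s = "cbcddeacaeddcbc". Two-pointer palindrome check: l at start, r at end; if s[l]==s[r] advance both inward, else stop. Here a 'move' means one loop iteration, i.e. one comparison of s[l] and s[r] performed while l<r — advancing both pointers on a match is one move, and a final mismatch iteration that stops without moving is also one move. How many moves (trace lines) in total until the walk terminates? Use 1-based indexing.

l=1 r=15: 'c'=='c', l++,r--
l=2 r=14: 'b'=='b', l++,r--
l=3 r=13: 'c'=='c', l++,r--
l=4 r=12: 'd'=='d', l++,r--
l=5 r=11: 'd'=='d', l++,r--
l=6 r=10: 'e'=='e', l++,r--
l=7 r=9: 'a'=='a', l++,r--

7 moves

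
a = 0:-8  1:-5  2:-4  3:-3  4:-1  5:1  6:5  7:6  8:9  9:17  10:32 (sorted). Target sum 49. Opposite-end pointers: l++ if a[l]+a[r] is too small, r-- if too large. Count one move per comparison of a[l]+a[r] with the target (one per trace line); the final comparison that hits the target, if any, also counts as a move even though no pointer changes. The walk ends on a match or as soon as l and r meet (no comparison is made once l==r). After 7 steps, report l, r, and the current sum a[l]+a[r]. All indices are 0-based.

[0,10] -8+32=24 <49 → l++
[1,10] -5+32=27 <49 → l++
[2,10] -4+32=28 <49 → l++
[3,10] -3+32=29 <49 → l++
[4,10] -1+32=31 <49 → l++
[5,10] 1+32=33 <49 → l++
[6,10] 5+32=37 <49 → l++

l=7, r=10, sum=38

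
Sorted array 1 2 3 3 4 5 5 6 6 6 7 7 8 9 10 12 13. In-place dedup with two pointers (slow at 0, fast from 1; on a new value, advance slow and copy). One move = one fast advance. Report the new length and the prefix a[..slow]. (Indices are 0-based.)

(s=0,f=1) a[fast]=2≠a[slow]=1 write a[1]=2 → slow++,fast++
(s=1,f=2) a[fast]=3≠a[slow]=2 write a[2]=3 → slow++,fast++
(s=2,f=3) a[fast]=3=a[slow] dup → fast++
(s=2,f=4) a[fast]=4≠a[slow]=3 write a[3]=4 → slow++,fast++
(s=3,f=5) a[fast]=5≠a[slow]=4 write a[4]=5 → slow++,fast++
(s=4,f=6) a[fast]=5=a[slow] dup → fast++
(s=4,f=7) a[fast]=6≠a[slow]=5 write a[5]=6 → slow++,fast++
(s=5,f=8) a[fast]=6=a[slow] dup → fast++
(s=5,f=9) a[fast]=6=a[slow] dup → fast++
(s=5,f=10) a[fast]=7≠a[slow]=6 write a[6]=7 → slow++,fast++
(s=6,f=11) a[fast]=7=a[slow] dup → fast++
(s=6,f=12) a[fast]=8≠a[slow]=7 write a[7]=8 → slow++,fast++
(s=7,f=13) a[fast]=9≠a[slow]=8 write a[8]=9 → slow++,fast++
(s=8,f=14) a[fast]=10≠a[slow]=9 write a[9]=10 → slow++,fast++
(s=9,f=15) a[fast]=12≠a[slow]=10 write a[10]=12 → slow++,fast++
(s=10,f=16) a[fast]=13≠a[slow]=12 write a[11]=13 → slow++,fast++

length 12; prefix = [1, 2, 3, 4, 5, 6, 7, 8, 9, 10, 12, 13]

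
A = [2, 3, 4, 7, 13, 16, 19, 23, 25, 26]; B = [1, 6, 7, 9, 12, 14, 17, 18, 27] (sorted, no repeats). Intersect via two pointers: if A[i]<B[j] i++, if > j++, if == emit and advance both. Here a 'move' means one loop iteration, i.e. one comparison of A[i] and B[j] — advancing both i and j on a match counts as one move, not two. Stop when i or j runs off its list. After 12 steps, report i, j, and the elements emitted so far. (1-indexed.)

[i=1,j=1] 2>1 → j++
[i=1,j=2] 2<6 → i++
[i=2,j=2] 3<6 → i++
[i=3,j=2] 4<6 → i++
[i=4,j=2] 7>6 → j++
[i=4,j=3] 7==7 emit → i++,j++
[i=5,j=4] 13>9 → j++
[i=5,j=5] 13>12 → j++
[i=5,j=6] 13<14 → i++
[i=6,j=6] 16>14 → j++
[i=6,j=7] 16<17 → i++
[i=7,j=7] 19>17 → j++

i=7, j=8, emitted=[7]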